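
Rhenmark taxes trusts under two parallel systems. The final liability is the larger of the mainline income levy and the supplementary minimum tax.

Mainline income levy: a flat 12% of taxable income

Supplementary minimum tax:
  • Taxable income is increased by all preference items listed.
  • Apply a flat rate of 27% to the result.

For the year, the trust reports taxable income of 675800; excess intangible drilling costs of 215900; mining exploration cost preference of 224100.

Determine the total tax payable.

Mainline income levy:
  675800 × 12% = 81096

Supplementary minimum tax:
  Adjusted income: 675800 + 215900 + 224100 = 1115800
  1115800 × 27% = 301266

301266 > 81096, so the supplementary minimum tax is the binding amount.

301266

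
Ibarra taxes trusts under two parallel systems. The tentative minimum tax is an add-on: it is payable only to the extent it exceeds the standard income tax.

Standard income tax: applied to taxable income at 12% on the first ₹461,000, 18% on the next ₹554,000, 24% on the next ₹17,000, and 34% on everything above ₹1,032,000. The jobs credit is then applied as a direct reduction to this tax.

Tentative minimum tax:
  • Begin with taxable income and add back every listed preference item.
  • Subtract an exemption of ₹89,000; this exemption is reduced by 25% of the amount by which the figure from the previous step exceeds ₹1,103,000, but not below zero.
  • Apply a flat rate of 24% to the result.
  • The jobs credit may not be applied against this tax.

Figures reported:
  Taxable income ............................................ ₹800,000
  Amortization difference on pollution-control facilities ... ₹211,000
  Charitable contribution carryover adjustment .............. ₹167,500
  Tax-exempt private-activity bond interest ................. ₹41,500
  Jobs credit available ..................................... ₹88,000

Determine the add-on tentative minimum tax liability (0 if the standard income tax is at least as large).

₹250,120

Tentative minimum tax:
  Adjusted income: ₹800,000 + ₹211,000 + ₹167,500 + ₹41,500 = ₹1,220,000
  Exemption: ₹89,000 − 25% × (₹1,220,000 − ₹1,103,000) = ₹89,000 − ₹29,250 = ₹59,750
  Base: ₹1,220,000 − ₹59,750 = ₹1,160,250
  ₹1,160,250 × 24% = ₹278,460

Standard income tax:
  ₹461,000 × 12% = ₹55,320
  ₹339,000 × 18% = ₹61,020
  → ₹116,340
  Less jobs credit ₹88,000 → ₹28,340

Excess of tentative minimum tax over standard income tax: ₹278,460 − ₹28,340 = ₹250,120.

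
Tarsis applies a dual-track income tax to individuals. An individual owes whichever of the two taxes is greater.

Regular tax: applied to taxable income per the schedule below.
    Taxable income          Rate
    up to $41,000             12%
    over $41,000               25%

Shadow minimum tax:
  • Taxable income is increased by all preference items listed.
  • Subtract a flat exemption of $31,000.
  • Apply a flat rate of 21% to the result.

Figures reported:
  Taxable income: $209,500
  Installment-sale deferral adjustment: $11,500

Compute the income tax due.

Shadow minimum tax:
  Adjusted income: $209,500 + $11,500 = $221,000
  Less exemption $31,000 → base $190,000
  $190,000 × 21% = $39,900

Regular tax:
  $41,000 × 12% = $4,920
  $168,500 × 25% = $42,125
  → $47,045

$47,045 > $39,900, so the regular tax governs.

$47,045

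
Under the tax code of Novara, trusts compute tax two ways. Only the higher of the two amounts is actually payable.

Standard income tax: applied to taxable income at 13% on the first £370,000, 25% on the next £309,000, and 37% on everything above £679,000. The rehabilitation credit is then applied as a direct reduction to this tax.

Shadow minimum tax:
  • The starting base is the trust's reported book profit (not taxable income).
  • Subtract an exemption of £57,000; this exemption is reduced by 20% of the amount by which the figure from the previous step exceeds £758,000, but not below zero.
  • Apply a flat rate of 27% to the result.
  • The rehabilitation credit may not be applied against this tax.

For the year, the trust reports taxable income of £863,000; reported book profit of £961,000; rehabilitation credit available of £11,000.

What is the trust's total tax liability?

Standard income tax:
  £370,000 × 13% = £48,100
  £309,000 × 25% = £77,250
  £184,000 × 37% = £68,080
  → £193,430
  Less rehabilitation credit £11,000 → £182,430

Shadow minimum tax:
  Base (reported book profit): £961,000
  Exemption: £57,000 − 20% × (£961,000 − £758,000) = £57,000 − £40,600 = £16,400
  Base: £961,000 − £16,400 = £944,600
  £944,600 × 27% = £255,042

£255,042 > £182,430, so the shadow minimum tax is the binding amount.

£255,042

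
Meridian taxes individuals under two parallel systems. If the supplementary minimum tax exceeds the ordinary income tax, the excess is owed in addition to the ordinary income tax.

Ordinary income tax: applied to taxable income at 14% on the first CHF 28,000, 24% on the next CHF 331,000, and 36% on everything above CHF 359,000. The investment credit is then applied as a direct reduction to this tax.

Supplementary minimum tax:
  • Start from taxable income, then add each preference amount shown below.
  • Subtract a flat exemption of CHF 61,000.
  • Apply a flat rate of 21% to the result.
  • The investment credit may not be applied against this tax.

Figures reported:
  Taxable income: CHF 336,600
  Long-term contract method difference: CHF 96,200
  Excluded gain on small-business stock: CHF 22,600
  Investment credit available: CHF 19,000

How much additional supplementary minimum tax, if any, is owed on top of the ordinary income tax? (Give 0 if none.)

Ordinary income tax:
  CHF 28,000 × 14% = CHF 3,920
  CHF 308,600 × 24% = CHF 74,064
  → CHF 77,984
  Less investment credit CHF 19,000 → CHF 58,984

Supplementary minimum tax:
  Adjusted income: CHF 336,600 + CHF 96,200 + CHF 22,600 = CHF 455,400
  Less exemption CHF 61,000 → base CHF 394,400
  CHF 394,400 × 21% = CHF 82,824

Excess of supplementary minimum tax over ordinary income tax: CHF 82,824 − CHF 58,984 = CHF 23,840.

CHF 23,840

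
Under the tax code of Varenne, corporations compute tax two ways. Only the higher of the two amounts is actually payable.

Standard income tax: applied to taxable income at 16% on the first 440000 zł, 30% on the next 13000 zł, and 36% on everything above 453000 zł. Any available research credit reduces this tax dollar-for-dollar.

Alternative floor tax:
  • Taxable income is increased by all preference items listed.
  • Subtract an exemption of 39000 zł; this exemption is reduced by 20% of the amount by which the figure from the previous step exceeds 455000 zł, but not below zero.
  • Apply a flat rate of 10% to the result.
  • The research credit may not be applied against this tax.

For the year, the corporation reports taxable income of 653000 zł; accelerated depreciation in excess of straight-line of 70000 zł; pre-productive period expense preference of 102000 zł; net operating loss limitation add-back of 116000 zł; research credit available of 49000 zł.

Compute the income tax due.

Standard income tax:
  440000 zł × 16% = 70400 zł
  13000 zł × 30% = 3900 zł
  200000 zł × 36% = 72000 zł
  → 146300 zł
  Less research credit 49000 zł → 97300 zł

Alternative floor tax:
  Adjusted income: 653000 zł + 70000 zł + 102000 zł + 116000 zł = 941000 zł
  Exemption: 20% × (941000 zł − 455000 zł) = 97200 zł ≥ 39000 zł, so the exemption is fully phased out
  Base: 941000 zł − 0 zł = 941000 zł
  941000 zł × 10% = 94100 zł

97300 zł > 94100 zł, so the standard income tax governs.

97300 zł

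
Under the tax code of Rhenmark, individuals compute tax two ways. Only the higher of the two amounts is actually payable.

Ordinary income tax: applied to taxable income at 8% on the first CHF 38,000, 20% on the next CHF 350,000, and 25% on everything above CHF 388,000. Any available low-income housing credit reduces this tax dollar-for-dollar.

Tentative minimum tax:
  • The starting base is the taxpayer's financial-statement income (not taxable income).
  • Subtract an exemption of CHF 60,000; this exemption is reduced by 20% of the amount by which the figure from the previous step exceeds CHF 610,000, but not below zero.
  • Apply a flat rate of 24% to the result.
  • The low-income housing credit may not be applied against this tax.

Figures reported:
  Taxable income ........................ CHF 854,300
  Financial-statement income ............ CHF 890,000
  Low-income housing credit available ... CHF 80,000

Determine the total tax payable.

CHF 212,640

Tentative minimum tax:
  Base (financial-statement income): CHF 890,000
  Exemption: CHF 60,000 − 20% × (CHF 890,000 − CHF 610,000) = CHF 60,000 − CHF 56,000 = CHF 4,000
  Base: CHF 890,000 − CHF 4,000 = CHF 886,000
  CHF 886,000 × 24% = CHF 212,640

Ordinary income tax:
  CHF 38,000 × 8% = CHF 3,040
  CHF 350,000 × 20% = CHF 70,000
  CHF 466,300 × 25% = CHF 116,575
  → CHF 189,615
  Less low-income housing credit CHF 80,000 → CHF 109,615

CHF 212,640 > CHF 109,615, so the tentative minimum tax is the binding amount.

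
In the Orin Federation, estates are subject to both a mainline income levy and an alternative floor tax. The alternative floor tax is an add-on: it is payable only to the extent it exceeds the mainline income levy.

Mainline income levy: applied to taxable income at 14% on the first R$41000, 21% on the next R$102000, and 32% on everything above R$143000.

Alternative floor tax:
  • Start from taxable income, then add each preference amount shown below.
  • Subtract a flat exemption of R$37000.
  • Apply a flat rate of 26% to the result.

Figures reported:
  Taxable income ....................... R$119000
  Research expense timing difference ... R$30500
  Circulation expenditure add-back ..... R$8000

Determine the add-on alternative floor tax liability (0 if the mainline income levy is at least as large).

R$9210

Alternative floor tax:
  Adjusted income: R$119000 + R$30500 + R$8000 = R$157500
  Less exemption R$37000 → base R$120500
  R$120500 × 26% = R$31330

Mainline income levy:
  R$41000 × 14% = R$5740
  R$78000 × 21% = R$16380
  → R$22120

Excess of alternative floor tax over mainline income levy: R$31330 − R$22120 = R$9210.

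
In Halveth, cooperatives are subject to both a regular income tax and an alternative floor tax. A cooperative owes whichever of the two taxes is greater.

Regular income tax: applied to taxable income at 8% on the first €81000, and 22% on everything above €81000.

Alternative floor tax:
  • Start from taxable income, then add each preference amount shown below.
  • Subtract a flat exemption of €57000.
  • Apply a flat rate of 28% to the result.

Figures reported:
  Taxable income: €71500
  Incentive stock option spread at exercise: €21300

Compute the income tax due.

€10024

Regular income tax:
  €71500 × 8% = €5720

Alternative floor tax:
  Adjusted income: €71500 + €21300 = €92800
  Less exemption €57000 → base €35800
  €35800 × 28% = €10024

€10024 > €5720, so the alternative floor tax is the binding amount.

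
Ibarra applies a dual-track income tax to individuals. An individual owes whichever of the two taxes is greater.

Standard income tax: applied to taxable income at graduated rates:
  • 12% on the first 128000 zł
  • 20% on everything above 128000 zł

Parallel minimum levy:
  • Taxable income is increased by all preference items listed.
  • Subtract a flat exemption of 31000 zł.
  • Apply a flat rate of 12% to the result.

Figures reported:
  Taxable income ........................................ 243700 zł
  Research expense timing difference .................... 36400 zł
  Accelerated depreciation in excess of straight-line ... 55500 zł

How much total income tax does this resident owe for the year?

38500 zł

Standard income tax:
  128000 zł × 12% = 15360 zł
  115700 zł × 20% = 23140 zł
  → 38500 zł

Parallel minimum levy:
  Adjusted income: 243700 zł + 36400 zł + 55500 zł = 335600 zł
  Less exemption 31000 zł → base 304600 zł
  304600 zł × 12% = 36552 zł

38500 zł > 36552 zł, so the standard income tax governs.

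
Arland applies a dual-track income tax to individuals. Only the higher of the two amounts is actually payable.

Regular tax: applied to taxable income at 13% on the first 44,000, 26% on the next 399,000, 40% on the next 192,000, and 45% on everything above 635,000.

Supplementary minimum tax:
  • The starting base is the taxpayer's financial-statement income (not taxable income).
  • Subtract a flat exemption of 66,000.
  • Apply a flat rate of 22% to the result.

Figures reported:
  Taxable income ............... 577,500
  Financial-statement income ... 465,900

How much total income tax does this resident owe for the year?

163,260

Supplementary minimum tax:
  Base (financial-statement income): 465,900
  Less exemption 66,000 → base 399,900
  399,900 × 22% = 87,978

Regular tax:
  44,000 × 13% = 5,720
  399,000 × 26% = 103,740
  134,500 × 40% = 53,800
  → 163,260

163,260 > 87,978, so the regular tax governs.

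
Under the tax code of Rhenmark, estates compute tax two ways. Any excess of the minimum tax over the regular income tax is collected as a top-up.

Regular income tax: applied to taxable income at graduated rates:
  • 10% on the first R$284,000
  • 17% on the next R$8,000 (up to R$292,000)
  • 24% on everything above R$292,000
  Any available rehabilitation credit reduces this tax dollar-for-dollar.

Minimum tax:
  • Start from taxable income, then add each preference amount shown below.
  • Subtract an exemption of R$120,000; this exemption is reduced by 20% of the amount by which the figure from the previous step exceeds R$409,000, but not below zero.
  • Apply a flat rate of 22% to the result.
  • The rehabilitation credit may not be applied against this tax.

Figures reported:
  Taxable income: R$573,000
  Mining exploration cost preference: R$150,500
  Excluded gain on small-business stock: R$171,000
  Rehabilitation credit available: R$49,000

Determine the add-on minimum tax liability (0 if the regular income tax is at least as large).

R$143,552

Regular income tax:
  R$284,000 × 10% = R$28,400
  R$8,000 × 17% = R$1,360
  R$281,000 × 24% = R$67,440
  → R$97,200
  Less rehabilitation credit R$49,000 → R$48,200

Minimum tax:
  Adjusted income: R$573,000 + R$150,500 + R$171,000 = R$894,500
  Exemption: R$120,000 − 20% × (R$894,500 − R$409,000) = R$120,000 − R$97,100 = R$22,900
  Base: R$894,500 − R$22,900 = R$871,600
  R$871,600 × 22% = R$191,752

Excess of minimum tax over regular income tax: R$191,752 − R$48,200 = R$143,552.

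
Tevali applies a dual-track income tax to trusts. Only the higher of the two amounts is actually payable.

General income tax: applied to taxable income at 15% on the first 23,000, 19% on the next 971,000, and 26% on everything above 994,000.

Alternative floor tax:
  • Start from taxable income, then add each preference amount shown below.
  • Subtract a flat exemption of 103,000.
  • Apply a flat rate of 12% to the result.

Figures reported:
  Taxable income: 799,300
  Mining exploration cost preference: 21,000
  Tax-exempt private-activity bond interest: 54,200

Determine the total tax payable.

General income tax:
  23,000 × 15% = 3,450
  776,300 × 19% = 147,497
  → 150,947

Alternative floor tax:
  Adjusted income: 799,300 + 21,000 + 54,200 = 874,500
  Less exemption 103,000 → base 771,500
  771,500 × 12% = 92,580

150,947 > 92,580, so the general income tax governs.

150,947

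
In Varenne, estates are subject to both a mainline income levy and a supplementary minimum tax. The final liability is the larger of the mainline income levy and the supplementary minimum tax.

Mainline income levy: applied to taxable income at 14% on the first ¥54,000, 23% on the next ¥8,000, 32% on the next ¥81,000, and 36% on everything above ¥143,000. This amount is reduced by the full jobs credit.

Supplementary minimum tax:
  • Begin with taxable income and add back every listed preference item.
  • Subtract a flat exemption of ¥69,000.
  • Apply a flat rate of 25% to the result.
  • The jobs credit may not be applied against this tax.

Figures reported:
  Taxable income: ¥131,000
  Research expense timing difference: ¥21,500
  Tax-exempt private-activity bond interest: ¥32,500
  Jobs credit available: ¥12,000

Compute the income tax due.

¥29,000

Supplementary minimum tax:
  Adjusted income: ¥131,000 + ¥21,500 + ¥32,500 = ¥185,000
  Less exemption ¥69,000 → base ¥116,000
  ¥116,000 × 25% = ¥29,000

Mainline income levy:
  ¥54,000 × 14% = ¥7,560
  ¥8,000 × 23% = ¥1,840
  ¥69,000 × 32% = ¥22,080
  → ¥31,480
  Less jobs credit ¥12,000 → ¥19,480

¥29,000 > ¥19,480, so the supplementary minimum tax is the binding amount.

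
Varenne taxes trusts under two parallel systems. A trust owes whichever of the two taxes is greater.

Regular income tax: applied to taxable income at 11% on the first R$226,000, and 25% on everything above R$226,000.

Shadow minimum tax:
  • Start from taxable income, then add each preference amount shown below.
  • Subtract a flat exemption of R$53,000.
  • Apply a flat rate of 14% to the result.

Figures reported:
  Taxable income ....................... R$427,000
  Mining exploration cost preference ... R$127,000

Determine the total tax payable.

Regular income tax:
  R$226,000 × 11% = R$24,860
  R$201,000 × 25% = R$50,250
  → R$75,110

Shadow minimum tax:
  Adjusted income: R$427,000 + R$127,000 = R$554,000
  Less exemption R$53,000 → base R$501,000
  R$501,000 × 14% = R$70,140

R$75,110 > R$70,140, so the regular income tax governs.

R$75,110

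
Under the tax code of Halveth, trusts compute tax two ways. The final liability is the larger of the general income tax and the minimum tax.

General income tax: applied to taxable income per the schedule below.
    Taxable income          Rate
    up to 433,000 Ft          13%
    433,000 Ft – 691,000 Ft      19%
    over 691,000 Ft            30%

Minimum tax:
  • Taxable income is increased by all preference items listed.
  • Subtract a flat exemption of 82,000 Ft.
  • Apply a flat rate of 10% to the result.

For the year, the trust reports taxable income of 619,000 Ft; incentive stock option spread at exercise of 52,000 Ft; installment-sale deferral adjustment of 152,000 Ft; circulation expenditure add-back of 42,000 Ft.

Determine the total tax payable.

91,630 Ft

General income tax:
  433,000 Ft × 13% = 56,290 Ft
  186,000 Ft × 19% = 35,340 Ft
  → 91,630 Ft

Minimum tax:
  Adjusted income: 619,000 Ft + 52,000 Ft + 152,000 Ft + 42,000 Ft = 865,000 Ft
  Less exemption 82,000 Ft → base 783,000 Ft
  783,000 Ft × 10% = 78,300 Ft

91,630 Ft > 78,300 Ft, so the general income tax governs.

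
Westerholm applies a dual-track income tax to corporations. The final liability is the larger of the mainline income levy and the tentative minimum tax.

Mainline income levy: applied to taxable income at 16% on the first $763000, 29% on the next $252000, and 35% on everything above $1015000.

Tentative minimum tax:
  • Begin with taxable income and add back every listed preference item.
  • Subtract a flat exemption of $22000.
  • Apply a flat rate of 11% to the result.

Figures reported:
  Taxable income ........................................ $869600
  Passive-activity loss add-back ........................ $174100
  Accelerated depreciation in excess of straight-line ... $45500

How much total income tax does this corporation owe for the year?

Tentative minimum tax:
  Adjusted income: $869600 + $174100 + $45500 = $1089200
  Less exemption $22000 → base $1067200
  $1067200 × 11% = $117392

Mainline income levy:
  $763000 × 16% = $122080
  $106600 × 29% = $30914
  → $152994

$152994 > $117392, so the mainline income levy governs.

$152994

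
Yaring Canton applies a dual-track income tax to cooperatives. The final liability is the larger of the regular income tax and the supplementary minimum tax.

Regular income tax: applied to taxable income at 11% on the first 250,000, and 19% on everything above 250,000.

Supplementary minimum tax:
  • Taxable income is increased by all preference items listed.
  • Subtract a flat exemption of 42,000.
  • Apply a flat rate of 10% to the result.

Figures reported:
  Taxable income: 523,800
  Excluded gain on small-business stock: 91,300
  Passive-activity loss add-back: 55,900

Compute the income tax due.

79,522

Supplementary minimum tax:
  Adjusted income: 523,800 + 91,300 + 55,900 = 671,000
  Less exemption 42,000 → base 629,000
  629,000 × 10% = 62,900

Regular income tax:
  250,000 × 11% = 27,500
  273,800 × 19% = 52,022
  → 79,522

79,522 > 62,900, so the regular income tax governs.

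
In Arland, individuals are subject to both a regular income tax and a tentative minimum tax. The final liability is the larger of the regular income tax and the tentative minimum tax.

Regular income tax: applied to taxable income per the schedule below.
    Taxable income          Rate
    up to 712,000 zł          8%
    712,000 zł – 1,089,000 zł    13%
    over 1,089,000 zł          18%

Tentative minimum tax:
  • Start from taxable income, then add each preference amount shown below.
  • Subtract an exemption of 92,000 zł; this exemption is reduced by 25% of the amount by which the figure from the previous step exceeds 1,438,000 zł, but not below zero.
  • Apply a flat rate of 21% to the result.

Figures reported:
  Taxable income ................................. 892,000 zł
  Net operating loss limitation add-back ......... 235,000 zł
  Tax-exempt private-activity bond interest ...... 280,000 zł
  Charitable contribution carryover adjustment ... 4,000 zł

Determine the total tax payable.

276,990 zł

Regular income tax:
  712,000 zł × 8% = 56,960 zł
  180,000 zł × 13% = 23,400 zł
  → 80,360 zł

Tentative minimum tax:
  Adjusted income: 892,000 zł + 235,000 zł + 280,000 zł + 4,000 zł = 1,411,000 zł
  Exemption: 1,411,000 zł ≤ 1,438,000 zł, so full 92,000 zł applies
  Base: 1,411,000 zł − 92,000 zł = 1,319,000 zł
  1,319,000 zł × 21% = 276,990 zł

276,990 zł > 80,360 zł, so the tentative minimum tax is the binding amount.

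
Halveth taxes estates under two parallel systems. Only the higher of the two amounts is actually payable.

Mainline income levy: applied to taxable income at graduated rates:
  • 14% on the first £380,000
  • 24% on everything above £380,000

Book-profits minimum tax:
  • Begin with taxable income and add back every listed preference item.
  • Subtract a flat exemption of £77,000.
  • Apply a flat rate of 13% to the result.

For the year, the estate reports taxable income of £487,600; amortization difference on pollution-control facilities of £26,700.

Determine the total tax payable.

£79,024

Mainline income levy:
  £380,000 × 14% = £53,200
  £107,600 × 24% = £25,824
  → £79,024

Book-profits minimum tax:
  Adjusted income: £487,600 + £26,700 = £514,300
  Less exemption £77,000 → base £437,300
  £437,300 × 13% = £56,849

£79,024 > £56,849, so the mainline income levy governs.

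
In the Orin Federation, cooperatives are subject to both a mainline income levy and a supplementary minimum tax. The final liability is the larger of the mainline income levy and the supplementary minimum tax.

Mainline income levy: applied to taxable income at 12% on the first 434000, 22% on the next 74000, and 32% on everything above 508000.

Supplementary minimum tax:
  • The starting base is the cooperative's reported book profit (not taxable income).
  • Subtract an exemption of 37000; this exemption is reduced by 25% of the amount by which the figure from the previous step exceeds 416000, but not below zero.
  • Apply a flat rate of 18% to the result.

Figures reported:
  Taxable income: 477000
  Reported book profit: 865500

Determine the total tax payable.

155790

Supplementary minimum tax:
  Base (reported book profit): 865500
  Exemption: 25% × (865500 − 416000) = 112375 ≥ 37000, so the exemption is fully phased out
  Base: 865500 − 0 = 865500
  865500 × 18% = 155790

Mainline income levy:
  434000 × 12% = 52080
  43000 × 22% = 9460
  → 61540

155790 > 61540, so the supplementary minimum tax is the binding amount.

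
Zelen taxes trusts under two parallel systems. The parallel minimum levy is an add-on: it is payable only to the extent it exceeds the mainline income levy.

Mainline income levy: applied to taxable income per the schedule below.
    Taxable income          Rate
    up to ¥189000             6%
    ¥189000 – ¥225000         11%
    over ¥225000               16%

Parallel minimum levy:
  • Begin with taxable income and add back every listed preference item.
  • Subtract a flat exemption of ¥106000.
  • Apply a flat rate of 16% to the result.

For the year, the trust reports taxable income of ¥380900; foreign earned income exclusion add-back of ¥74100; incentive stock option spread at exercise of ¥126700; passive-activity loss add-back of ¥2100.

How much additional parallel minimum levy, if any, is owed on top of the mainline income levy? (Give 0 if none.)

Parallel minimum levy:
  Adjusted income: ¥380900 + ¥74100 + ¥126700 + ¥2100 = ¥583800
  Less exemption ¥106000 → base ¥477800
  ¥477800 × 16% = ¥76448

Mainline income levy:
  ¥189000 × 6% = ¥11340
  ¥36000 × 11% = ¥3960
  ¥155900 × 16% = ¥24944
  → ¥40244

Excess of parallel minimum levy over mainline income levy: ¥76448 − ¥40244 = ¥36204.

¥36204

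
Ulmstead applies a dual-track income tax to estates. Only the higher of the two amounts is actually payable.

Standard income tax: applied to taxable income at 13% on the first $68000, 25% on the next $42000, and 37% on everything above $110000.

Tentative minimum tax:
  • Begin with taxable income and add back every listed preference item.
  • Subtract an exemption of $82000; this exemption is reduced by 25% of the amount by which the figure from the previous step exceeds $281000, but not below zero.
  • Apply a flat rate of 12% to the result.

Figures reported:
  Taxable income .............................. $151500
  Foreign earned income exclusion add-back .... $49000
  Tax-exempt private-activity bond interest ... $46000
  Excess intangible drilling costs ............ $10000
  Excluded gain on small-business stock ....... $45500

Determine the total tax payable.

Tentative minimum tax:
  Adjusted income: $151500 + $49000 + $46000 + $10000 + $45500 = $302000
  Exemption: $82000 − 25% × ($302000 − $281000) = $82000 − $5250 = $76750
  Base: $302000 − $76750 = $225250
  $225250 × 12% = $27030

Standard income tax:
  $68000 × 13% = $8840
  $42000 × 25% = $10500
  $41500 × 37% = $15355
  → $34695

$34695 > $27030, so the standard income tax governs.

$34695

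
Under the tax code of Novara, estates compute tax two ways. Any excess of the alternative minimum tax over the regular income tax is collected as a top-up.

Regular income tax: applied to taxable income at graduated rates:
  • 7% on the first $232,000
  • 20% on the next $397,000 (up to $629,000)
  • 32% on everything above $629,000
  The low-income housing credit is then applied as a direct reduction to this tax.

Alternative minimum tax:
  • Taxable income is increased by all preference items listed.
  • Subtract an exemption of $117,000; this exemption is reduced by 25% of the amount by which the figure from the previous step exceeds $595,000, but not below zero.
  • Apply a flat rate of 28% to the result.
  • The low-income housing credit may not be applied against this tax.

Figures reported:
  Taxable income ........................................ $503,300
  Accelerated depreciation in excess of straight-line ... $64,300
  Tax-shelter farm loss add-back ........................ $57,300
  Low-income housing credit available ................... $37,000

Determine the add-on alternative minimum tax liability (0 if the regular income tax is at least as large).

$110,805

Alternative minimum tax:
  Adjusted income: $503,300 + $64,300 + $57,300 = $624,900
  Exemption: $117,000 − 25% × ($624,900 − $595,000) = $117,000 − $7,475 = $109,525
  Base: $624,900 − $109,525 = $515,375
  $515,375 × 28% = $144,305

Regular income tax:
  $232,000 × 7% = $16,240
  $271,300 × 20% = $54,260
  → $70,500
  Less low-income housing credit $37,000 → $33,500

Excess of alternative minimum tax over regular income tax: $144,305 − $33,500 = $110,805.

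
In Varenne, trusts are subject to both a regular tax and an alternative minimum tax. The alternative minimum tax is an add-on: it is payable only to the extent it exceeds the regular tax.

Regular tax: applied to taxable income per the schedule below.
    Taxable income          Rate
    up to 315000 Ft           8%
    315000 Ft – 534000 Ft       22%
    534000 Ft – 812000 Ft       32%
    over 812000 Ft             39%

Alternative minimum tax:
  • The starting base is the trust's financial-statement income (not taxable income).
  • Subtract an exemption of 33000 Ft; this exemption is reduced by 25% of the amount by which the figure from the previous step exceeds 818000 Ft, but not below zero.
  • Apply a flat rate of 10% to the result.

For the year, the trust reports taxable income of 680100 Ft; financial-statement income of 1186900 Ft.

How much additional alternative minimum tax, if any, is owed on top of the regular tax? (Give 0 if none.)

0 Ft

Alternative minimum tax:
  Base (financial-statement income): 1186900 Ft
  Exemption: 25% × (1186900 Ft − 818000 Ft) = 92225 Ft ≥ 33000 Ft, so the exemption is fully phased out
  Base: 1186900 Ft − 0 Ft = 1186900 Ft
  1186900 Ft × 10% = 118690 Ft

Regular tax:
  315000 Ft × 8% = 25200 Ft
  219000 Ft × 22% = 48180 Ft
  146100 Ft × 32% = 46752 Ft
  → 120132 Ft

118690 Ft ≤ 120132 Ft, so no add-on is due.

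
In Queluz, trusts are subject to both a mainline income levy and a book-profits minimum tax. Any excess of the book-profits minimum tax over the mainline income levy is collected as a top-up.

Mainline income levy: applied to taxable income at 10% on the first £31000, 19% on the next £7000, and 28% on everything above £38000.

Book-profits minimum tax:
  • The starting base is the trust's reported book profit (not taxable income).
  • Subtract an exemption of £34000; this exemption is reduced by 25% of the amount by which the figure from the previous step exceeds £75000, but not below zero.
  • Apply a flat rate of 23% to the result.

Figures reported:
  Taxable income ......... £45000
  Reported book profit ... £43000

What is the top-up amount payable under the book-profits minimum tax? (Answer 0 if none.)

Book-profits minimum tax:
  Base (reported book profit): £43000
  Exemption: £43000 ≤ £75000, so full £34000 applies
  Base: £43000 − £34000 = £9000
  £9000 × 23% = £2070

Mainline income levy:
  £31000 × 10% = £3100
  £7000 × 19% = £1330
  £7000 × 28% = £1960
  → £6390

£2070 ≤ £6390, so no add-on is due.

£0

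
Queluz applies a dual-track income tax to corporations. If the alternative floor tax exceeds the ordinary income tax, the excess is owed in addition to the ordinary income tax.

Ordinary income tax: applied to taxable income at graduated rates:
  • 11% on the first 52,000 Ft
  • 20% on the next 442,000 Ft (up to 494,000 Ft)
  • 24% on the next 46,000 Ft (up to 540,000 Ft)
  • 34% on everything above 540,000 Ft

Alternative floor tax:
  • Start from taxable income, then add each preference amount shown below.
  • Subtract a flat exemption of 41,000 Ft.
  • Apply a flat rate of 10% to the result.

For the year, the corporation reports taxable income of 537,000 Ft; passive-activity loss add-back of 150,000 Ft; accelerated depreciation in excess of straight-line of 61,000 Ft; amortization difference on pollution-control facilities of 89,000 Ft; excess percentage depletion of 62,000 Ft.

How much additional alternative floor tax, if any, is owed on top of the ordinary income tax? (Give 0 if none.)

Ordinary income tax:
  52,000 Ft × 11% = 5,720 Ft
  442,000 Ft × 20% = 88,400 Ft
  43,000 Ft × 24% = 10,320 Ft
  → 104,440 Ft

Alternative floor tax:
  Adjusted income: 537,000 Ft + 150,000 Ft + 61,000 Ft + 89,000 Ft + 62,000 Ft = 899,000 Ft
  Less exemption 41,000 Ft → base 858,000 Ft
  858,000 Ft × 10% = 85,800 Ft

85,800 Ft ≤ 104,440 Ft, so no add-on is due.

0 Ft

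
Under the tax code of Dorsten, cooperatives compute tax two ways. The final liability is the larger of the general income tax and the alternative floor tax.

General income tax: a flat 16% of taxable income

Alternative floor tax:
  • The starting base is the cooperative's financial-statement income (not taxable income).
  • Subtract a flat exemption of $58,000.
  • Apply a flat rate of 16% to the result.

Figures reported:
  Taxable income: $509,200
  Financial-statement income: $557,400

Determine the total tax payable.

$81,472

Alternative floor tax:
  Base (financial-statement income): $557,400
  Less exemption $58,000 → base $499,400
  $499,400 × 16% = $79,904

General income tax:
  $509,200 × 16% = $81,472

$81,472 > $79,904, so the general income tax governs.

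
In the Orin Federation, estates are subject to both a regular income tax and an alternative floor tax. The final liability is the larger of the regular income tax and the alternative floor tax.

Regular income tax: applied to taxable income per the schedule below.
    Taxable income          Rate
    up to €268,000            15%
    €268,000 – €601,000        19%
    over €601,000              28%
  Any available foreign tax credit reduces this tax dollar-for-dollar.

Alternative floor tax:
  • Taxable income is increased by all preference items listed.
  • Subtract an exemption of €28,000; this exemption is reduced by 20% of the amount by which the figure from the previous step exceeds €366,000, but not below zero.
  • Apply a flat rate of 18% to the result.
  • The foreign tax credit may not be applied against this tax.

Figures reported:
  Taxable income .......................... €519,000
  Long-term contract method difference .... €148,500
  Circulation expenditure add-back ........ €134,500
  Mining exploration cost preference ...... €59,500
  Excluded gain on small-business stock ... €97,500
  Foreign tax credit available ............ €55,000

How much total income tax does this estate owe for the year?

Alternative floor tax:
  Adjusted income: €519,000 + €148,500 + €134,500 + €59,500 + €97,500 = €959,000
  Exemption: 20% × (€959,000 − €366,000) = €118,600 ≥ €28,000, so the exemption is fully phased out
  Base: €959,000 − €0 = €959,000
  €959,000 × 18% = €172,620

Regular income tax:
  €268,000 × 15% = €40,200
  €251,000 × 19% = €47,690
  → €87,890
  Less foreign tax credit €55,000 → €32,890

€172,620 > €32,890, so the alternative floor tax is the binding amount.

€172,620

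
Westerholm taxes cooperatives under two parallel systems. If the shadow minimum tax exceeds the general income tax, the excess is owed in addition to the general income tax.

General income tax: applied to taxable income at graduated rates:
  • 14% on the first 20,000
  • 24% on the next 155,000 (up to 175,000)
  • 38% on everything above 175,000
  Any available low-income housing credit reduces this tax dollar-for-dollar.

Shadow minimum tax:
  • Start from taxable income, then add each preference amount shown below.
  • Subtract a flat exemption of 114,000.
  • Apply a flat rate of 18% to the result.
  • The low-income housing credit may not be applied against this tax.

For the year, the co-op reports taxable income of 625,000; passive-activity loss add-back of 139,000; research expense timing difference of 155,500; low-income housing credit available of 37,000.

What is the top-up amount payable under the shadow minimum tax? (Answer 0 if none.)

Shadow minimum tax:
  Adjusted income: 625,000 + 139,000 + 155,500 = 919,500
  Less exemption 114,000 → base 805,500
  805,500 × 18% = 144,990

General income tax:
  20,000 × 14% = 2,800
  155,000 × 24% = 37,200
  450,000 × 38% = 171,000
  → 211,000
  Less low-income housing credit 37,000 → 174,000

144,990 ≤ 174,000, so no add-on is due.

0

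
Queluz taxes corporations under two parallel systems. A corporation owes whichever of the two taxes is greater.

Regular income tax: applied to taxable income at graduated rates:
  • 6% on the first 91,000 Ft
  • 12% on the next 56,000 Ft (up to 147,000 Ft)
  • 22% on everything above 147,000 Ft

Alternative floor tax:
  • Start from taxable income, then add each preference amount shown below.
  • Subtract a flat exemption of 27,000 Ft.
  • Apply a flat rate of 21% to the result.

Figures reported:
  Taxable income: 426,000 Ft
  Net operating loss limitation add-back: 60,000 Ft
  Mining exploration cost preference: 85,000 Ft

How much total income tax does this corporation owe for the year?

114,240 Ft

Regular income tax:
  91,000 Ft × 6% = 5,460 Ft
  56,000 Ft × 12% = 6,720 Ft
  279,000 Ft × 22% = 61,380 Ft
  → 73,560 Ft

Alternative floor tax:
  Adjusted income: 426,000 Ft + 60,000 Ft + 85,000 Ft = 571,000 Ft
  Less exemption 27,000 Ft → base 544,000 Ft
  544,000 Ft × 21% = 114,240 Ft

114,240 Ft > 73,560 Ft, so the alternative floor tax is the binding amount.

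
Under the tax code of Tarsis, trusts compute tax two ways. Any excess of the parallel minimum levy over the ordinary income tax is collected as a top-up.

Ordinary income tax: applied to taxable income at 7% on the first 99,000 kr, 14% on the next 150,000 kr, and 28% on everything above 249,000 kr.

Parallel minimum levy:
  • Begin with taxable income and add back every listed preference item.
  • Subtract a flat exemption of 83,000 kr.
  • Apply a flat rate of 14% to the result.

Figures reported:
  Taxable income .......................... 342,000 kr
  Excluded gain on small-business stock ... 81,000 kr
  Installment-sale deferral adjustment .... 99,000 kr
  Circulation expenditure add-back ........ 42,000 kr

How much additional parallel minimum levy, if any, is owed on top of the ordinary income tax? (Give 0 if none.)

Ordinary income tax:
  99,000 kr × 7% = 6,930 kr
  150,000 kr × 14% = 21,000 kr
  93,000 kr × 28% = 26,040 kr
  → 53,970 kr

Parallel minimum levy:
  Adjusted income: 342,000 kr + 81,000 kr + 99,000 kr + 42,000 kr = 564,000 kr
  Less exemption 83,000 kr → base 481,000 kr
  481,000 kr × 14% = 67,340 kr

Excess of parallel minimum levy over ordinary income tax: 67,340 kr − 53,970 kr = 13,370 kr.

13,370 kr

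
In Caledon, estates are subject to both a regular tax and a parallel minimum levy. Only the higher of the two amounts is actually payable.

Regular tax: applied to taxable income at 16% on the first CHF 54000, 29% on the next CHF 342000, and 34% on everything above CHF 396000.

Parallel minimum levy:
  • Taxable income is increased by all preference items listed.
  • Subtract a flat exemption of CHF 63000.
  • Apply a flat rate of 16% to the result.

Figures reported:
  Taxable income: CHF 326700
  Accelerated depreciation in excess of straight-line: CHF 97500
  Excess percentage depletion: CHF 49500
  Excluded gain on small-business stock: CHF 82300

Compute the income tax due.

Regular tax:
  CHF 54000 × 16% = CHF 8640
  CHF 272700 × 29% = CHF 79083
  → CHF 87723

Parallel minimum levy:
  Adjusted income: CHF 326700 + CHF 97500 + CHF 49500 + CHF 82300 = CHF 556000
  Less exemption CHF 63000 → base CHF 493000
  CHF 493000 × 16% = CHF 78880

CHF 87723 > CHF 78880, so the regular tax governs.

CHF 87723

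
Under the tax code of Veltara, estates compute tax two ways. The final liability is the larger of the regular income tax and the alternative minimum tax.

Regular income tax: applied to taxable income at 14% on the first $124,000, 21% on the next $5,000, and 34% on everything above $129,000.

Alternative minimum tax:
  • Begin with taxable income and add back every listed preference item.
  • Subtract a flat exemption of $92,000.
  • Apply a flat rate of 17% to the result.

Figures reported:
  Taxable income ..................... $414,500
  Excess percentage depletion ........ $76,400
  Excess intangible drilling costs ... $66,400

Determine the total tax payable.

$115,480

Regular income tax:
  $124,000 × 14% = $17,360
  $5,000 × 21% = $1,050
  $285,500 × 34% = $97,070
  → $115,480

Alternative minimum tax:
  Adjusted income: $414,500 + $76,400 + $66,400 = $557,300
  Less exemption $92,000 → base $465,300
  $465,300 × 17% = $79,101

$115,480 > $79,101, so the regular income tax governs.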